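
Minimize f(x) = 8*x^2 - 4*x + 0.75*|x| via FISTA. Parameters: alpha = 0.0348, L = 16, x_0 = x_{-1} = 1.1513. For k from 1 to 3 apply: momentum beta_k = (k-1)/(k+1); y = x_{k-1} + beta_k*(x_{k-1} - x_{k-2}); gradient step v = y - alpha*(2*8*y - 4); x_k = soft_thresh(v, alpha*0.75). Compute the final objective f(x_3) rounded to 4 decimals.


FISTA on f(x) = 8*x^2 - 4*x + 0.75*|x|
L = 16, alpha = 0.0348
Iteration 1: beta = 0.0, y = 1.1513 + 0.0*(1.1513 - 1.1513) = 1.1513
  grad(y) = 14.4208, v = y - alpha*grad = 0.6495
  prox(v) = soft_thresh(0.6495, 0.0261) = 0.6234
Iteration 2: beta = 0.3333, y = 0.6234 + 0.3333*(0.6234 - 1.1513) = 0.4474
  grad(y) = 3.158, v = y - alpha*grad = 0.3375
  prox(v) = soft_thresh(0.3375, 0.0261) = 0.3114
Iteration 3: beta = 0.5, y = 0.3114 + 0.5*(0.3114 - 0.6234) = 0.1554
  grad(y) = -1.5138, v = y - alpha*grad = 0.2081
  prox(v) = soft_thresh(0.2081, 0.0261) = 0.182
f(x_3) = 8*0.182^2 - 4*0.182 + 0.75*|0.182| = -0.3265


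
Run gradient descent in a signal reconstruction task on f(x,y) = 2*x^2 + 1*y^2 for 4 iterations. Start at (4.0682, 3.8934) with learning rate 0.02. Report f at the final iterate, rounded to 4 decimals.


Gradient descent on f(x,y) = 2*x^2 + 1*y^2.
Starting point: (4.0682, 3.8934), alpha = 0.02
Step 1: grad_x = 2*2*4.0682 = 16.2728, grad_y = 2*1*3.8934 = 7.7868
  x_1 = 4.0682 - 0.02*16.2728 = 3.7427
  y_1 = 3.8934 - 0.02*7.7868 = 3.7377
Step 2: grad_x = 2*2*3.7427 = 14.971, grad_y = 2*1*3.7377 = 7.4753
  x_2 = 3.7427 - 0.02*14.971 = 3.4433
  y_2 = 3.7377 - 0.02*7.4753 = 3.5882
Step 3: grad_x = 2*2*3.4433 = 13.7733, grad_y = 2*1*3.5882 = 7.1763
  x_3 = 3.4433 - 0.02*13.7733 = 3.1679
  y_3 = 3.5882 - 0.02*7.1763 = 3.4446
Step 4: grad_x = 2*2*3.1679 = 12.6714, grad_y = 2*1*3.4446 = 6.8893
  x_4 = 3.1679 - 0.02*12.6714 = 2.9144
  y_4 = 3.4446 - 0.02*6.8893 = 3.3068
f(2.9144, 3.3068) = 2*2.9144^2 + 1*3.3068^2 = 27.923


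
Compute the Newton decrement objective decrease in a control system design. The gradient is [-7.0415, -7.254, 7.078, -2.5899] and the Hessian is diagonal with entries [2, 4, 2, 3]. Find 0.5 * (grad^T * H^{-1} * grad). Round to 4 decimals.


Step 1: H is diagonal, so H^(-1) * g = [-3.5208, -1.8135, 3.539, -0.8633].
Step 2: g^T H^(-1) g = sum_i g_i^2 / H_ii
  = (-7.0415)^2/2 + (-7.254)^2/4 + (7.078)^2/2 + (-2.5899)^2/3
  = 24.7914 + 13.1551 + 25.049 + 2.2359 = 65.2314
Step 3: Objective decrease = 0.5 * g^T H^(-1) g = 32.6157


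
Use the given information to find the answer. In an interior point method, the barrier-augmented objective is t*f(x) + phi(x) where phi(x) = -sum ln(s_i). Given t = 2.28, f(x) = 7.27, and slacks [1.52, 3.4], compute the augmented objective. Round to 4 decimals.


Step 1: Compute log-barrier.
ln values: [0.4187, 1.2238]
phi = -(0.4187 + 1.2238) = -1.6425
Step 2: Compute augmented objective.
t*f(x) = 2.28*7.27 = 16.5756
Total = 16.5756 - 1.6425 = 14.9331


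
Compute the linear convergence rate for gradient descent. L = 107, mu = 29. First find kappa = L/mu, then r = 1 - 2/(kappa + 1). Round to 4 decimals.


Step 1: Compute the condition number.
kappa = L/mu = 107/29 = 3.6897
Step 2: Compute the convergence rate.
r = 1 - 2/(kappa + 1) = 1 - 2*mu/(L + mu) = (L - mu)/(L + mu) = 78/136 = 0.5735


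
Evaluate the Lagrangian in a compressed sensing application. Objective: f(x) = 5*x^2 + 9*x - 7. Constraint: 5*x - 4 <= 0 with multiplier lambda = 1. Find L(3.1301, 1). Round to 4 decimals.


Step 1: Evaluate f(x).
f(3.1301) = 5*3.1301^2 + 9*3.1301 - 7 = 70.1585
Step 2: Evaluate g(x).
g(3.1301) = 5*3.1301 - 4 = 11.6505
Step 3: Compute Lagrangian.
L = 70.1585 + 1*11.6505 = 81.809


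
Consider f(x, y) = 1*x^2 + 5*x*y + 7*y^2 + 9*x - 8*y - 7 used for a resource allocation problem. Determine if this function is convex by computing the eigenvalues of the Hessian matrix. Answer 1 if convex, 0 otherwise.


The Hessian of f(x,y) = 1*x^2 + 5*x*y + 7*y^2 + 9*x - 8*y - 7 is:
H = [[2, 5], [5, 14]]
Trace = 2 + 14 = 16
Determinant = 2*14 - (5)^2 = 3
Discriminant = (16)^2 - 4*3 = 244.0
Eigenvalues: lambda_1 = 0.1898, lambda_2 = 15.8102
The function is convex.

1


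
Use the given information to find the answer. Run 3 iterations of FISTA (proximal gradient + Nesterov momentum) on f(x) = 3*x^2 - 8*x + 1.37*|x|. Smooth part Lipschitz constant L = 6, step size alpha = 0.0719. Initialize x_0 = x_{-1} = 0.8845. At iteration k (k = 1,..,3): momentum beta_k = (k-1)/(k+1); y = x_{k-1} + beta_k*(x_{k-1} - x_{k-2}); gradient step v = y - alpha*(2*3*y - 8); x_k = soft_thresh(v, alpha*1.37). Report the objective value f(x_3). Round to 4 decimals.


FISTA on f(x) = 3*x^2 - 8*x + 1.37*|x|
L = 6, alpha = 0.0719
Iteration 1: beta = 0.0, y = 0.8845 + 0.0*(0.8845 - 0.8845) = 0.8845
  grad(y) = -2.693, v = y - alpha*grad = 1.0781
  prox(v) = soft_thresh(1.0781, 0.0985) = 0.9796
Iteration 2: beta = 0.3333, y = 0.9796 + 0.3333*(0.9796 - 0.8845) = 1.0113
  grad(y) = -1.932, v = y - alpha*grad = 1.1502
  prox(v) = soft_thresh(1.1502, 0.0985) = 1.0517
Iteration 3: beta = 0.5, y = 1.0517 + 0.5*(1.0517 - 0.9796) = 1.0878
  grad(y) = -1.4732, v = y - alpha*grad = 1.1937
  prox(v) = soft_thresh(1.1937, 0.0985) = 1.0952
f(x_3) = 3*1.0952^2 - 8*1.0952 + 1.37*|1.0952| = -3.6628


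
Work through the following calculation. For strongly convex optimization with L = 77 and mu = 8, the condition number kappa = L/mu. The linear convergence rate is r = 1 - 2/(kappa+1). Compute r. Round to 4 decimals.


Step 1: Compute the condition number.
kappa = L/mu = 77/8 = 9.625
Step 2: Compute the convergence rate.
r = 1 - 2/(kappa + 1) = 1 - 2*mu/(L + mu) = (L - mu)/(L + mu) = 69/85 = 0.8118


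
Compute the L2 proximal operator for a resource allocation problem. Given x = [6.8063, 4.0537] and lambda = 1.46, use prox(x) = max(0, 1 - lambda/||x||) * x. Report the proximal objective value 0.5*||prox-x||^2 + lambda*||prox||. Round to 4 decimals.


Step 1: Compute ||x||.
||x|| = 7.922
Step 2: Compute scaling factor.
scale = max(0, 1 - 1.46/7.922) = 0.8157
Step 3: prox(x) = [5.5519, 3.3066]
||prox(x)|| = 6.462
Step 4: Proximal objective.
0.5*||prox-x||^2 = 1.0658
lambda*||prox|| = 9.4345
Total = 10.5003


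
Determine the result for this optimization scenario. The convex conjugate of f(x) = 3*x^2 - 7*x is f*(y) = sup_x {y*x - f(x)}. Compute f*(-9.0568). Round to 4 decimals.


f*(y) = sup_x {y*x - a*x^2 - b*x} = sup_x {(y-b)*x - a*x^2}
FOC: (y - b) - 2a*x = 0 => x* = (y - b)/(2a)
x* = (-9.0568 + 7)/(2*3) = -0.3428
f*(-9.0568) = (y-b)^2/(4a) = (-9.0568 + 7)^2/(4*3)
= 4.2304/12 = 0.3525


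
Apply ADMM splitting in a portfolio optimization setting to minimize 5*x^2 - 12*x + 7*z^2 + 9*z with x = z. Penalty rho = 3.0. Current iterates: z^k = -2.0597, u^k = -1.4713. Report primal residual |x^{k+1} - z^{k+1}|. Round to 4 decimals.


ADMM iteration with rho = 3.0, z^k = -2.0597, u^k = -1.4713
Step 1: x-update.
Minimize 5*x^2 - 12*x + (3.0/2)*(x + 2.0597 - 1.4713)^2
FOC: (2*5 + 3.0)*x = 12 + 3.0*(-2.0597 + 1.4713)
x^{k+1} = 0.7873
Step 2: z-update.
Minimize 7*z^2 + 9*z + (3.0/2)*(0.7873 - z - 1.4713)^2
FOC: (2*7 + 3.0)*z = -9 + 3.0*(0.7873 - 1.4713)
z^{k+1} = -0.6501
Step 3: u-update.
u^{k+1} = -1.4713 + 0.7873 + 0.6501 = -0.0339
Step 4: Primal residual = |0.7873 + 0.6501| = 1.4374


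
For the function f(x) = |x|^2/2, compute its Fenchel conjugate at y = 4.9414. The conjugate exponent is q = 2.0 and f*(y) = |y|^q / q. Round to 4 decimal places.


The conjugate exponent q satisfies 1/p + 1/q = 1.
p = 2, so q = 2/(2 - 1) = 2.0
|y|^q = 4.9414^2.0 = 24.4174
f*(4.9414) = 24.4174 / 2.0 = 12.2087


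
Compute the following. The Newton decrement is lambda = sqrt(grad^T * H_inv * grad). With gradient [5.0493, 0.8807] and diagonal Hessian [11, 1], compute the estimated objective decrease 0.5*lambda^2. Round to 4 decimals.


Step 1: H is diagonal, so H^(-1) * g = [0.459, 0.8807].
Step 2: g^T H^(-1) g = sum_i g_i^2 / H_ii
  = (5.0493)^2/11 + (0.8807)^2/1
  = 2.3178 + 0.7756 = 3.0934
Step 3: Objective decrease = 0.5 * g^T H^(-1) g = 1.5467


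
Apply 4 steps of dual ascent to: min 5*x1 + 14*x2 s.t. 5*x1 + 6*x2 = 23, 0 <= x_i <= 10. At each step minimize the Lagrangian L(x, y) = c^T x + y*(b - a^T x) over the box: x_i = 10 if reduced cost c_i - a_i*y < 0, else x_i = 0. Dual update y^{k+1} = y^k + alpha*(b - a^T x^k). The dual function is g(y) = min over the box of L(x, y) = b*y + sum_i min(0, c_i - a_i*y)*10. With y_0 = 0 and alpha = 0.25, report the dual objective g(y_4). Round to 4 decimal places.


Dual ascent for LP: min 5*x1 + 14*x2, 5*x1 + 6*x2 = 23, 0 <= x_i <= 10
Step 1: y^k = 0.0, reduced costs: (5.0, 14.0)
  x^k = (0.0, 0.0), subgradient = b - a^T x = 23.0
  y^{k+1} = 0.0 + 0.25*23.0 = 5.75
Step 2: y^k = 5.75, reduced costs: (-23.75, -20.5)
  x^k = (10.0, 10.0), subgradient = b - a^T x = -87.0
  y^{k+1} = 5.75 + 0.25*-87.0 = -16.0
Step 3: y^k = -16.0, reduced costs: (85.0, 110.0)
  x^k = (0.0, 0.0), subgradient = b - a^T x = 23.0
  y^{k+1} = -16.0 + 0.25*23.0 = -10.25
Step 4: y^k = -10.25, reduced costs: (56.25, 75.5)
  x^k = (0.0, 0.0), subgradient = b - a^T x = 23.0
  y^{k+1} = -10.25 + 0.25*23.0 = -4.5
Dual objective at y_4 = -4.5: reduced costs (27.5, 41.0), box minimizer x = (0.0, 0.0)
g(y_4) = b*y + (c1 - a1*y)*x1 + (c2 - a2*y)*x2 = 23*(-4.5) + 27.5*0.0 + 41.0*0.0 = -103.5 + 0.0 + 0.0 = -103.5


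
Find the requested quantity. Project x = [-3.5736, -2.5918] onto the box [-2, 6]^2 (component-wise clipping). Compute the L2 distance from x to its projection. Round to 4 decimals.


Project each component onto [-2, 6].
clip(-3.5736) = -2.0, clip(-2.5918) = -2.0
Projection = [-2.0, -2.0]
Squared diffs: [2.4762, 0.3502]
Distance = sqrt(2.8264) = 1.6812


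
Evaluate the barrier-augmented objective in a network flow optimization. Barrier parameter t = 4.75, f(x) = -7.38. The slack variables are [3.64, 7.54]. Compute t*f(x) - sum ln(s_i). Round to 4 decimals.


Step 1: Compute log-barrier.
ln values: [1.292, 2.0202]
phi = -(1.292 + 2.0202) = -3.3122
Step 2: Compute augmented objective.
t*f(x) = 4.75*-7.38 = -35.055
Total = -35.055 - 3.3122 = -38.3672


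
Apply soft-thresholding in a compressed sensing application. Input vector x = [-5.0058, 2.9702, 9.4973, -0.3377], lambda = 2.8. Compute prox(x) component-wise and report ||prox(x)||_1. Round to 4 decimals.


Soft-thresholding with lambda = 2.8:
prox(-5.0058) = sign(-5.0058)*max(|-5.0058| - 2.8, 0) = -2.2058
prox(2.9702) = sign(2.9702)*max(|2.9702| - 2.8, 0) = 0.1702
prox(9.4973) = sign(9.4973)*max(|9.4973| - 2.8, 0) = 6.6973
prox(-0.3377) = sign(-0.3377)*max(|-0.3377| - 2.8, 0) = 0.0
prox(x) = [-2.2058, 0.1702, 6.6973, 0.0]
||prox(x)||_1 = 2.2058 + 0.1702 + 6.6973 + 0.0 = 9.0733


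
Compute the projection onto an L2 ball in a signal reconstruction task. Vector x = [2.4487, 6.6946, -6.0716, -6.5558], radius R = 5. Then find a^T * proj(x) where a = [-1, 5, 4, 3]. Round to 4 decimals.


Step 1: Compute ||x|| (intermediates to 6 decimals).
||x|| = sqrt(2.4487^2 + 6.6946^2 + (-6.0716)^2 + (-6.5558)^2) = 11.430514
Step 2: Project.
Since ||x|| > R, scale = R/||x|| = 5/11.430514 = 0.437426, proj(x) = scale * x
proj(x) = [1.071125, 2.928392, -2.655876, -2.867677]
Step 3: Dot product.
a^T * proj(x) = -1*1.071125 + 5*2.928392 + 4*(-2.655876) + 3*(-2.867677) = -5.6557


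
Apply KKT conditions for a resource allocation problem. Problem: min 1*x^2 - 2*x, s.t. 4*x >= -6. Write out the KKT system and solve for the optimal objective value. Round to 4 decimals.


Step 1: Try lambda = 0 (constraint inactive).
Stationarity: 2*1*x - 2 = 0
x* = 2/(2*1) = 1.0
Check constraint: 4*1.0 = 4.0 >= -6 -- satisfied.
Step 2: Compute optimal value.
f(x*) = 1*1.0^2 - 2*1.0 = -1.0


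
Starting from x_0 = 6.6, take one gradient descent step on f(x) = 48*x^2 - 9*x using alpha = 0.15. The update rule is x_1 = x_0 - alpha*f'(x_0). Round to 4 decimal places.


We compute the gradient at x_0 and apply the update.
f'(x) = 96*x - 9
f'(6.6) = 96*6.6 - 9 = 624.6
x_1 = 6.6 - 0.15*624.6 = -87.09


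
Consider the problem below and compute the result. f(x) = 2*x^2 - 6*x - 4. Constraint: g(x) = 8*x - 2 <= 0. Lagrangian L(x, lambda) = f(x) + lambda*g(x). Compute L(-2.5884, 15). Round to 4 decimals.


Step 1: Evaluate f(x).
f(-2.5884) = 2*(-2.5884)^2 - 6*(-2.5884) - 4 = 24.93
Step 2: Evaluate g(x).
g(-2.5884) = 8*-2.5884 - 2 = -22.7072
Step 3: Compute Lagrangian.
L = 24.93 + 15*-22.7072 = -315.678


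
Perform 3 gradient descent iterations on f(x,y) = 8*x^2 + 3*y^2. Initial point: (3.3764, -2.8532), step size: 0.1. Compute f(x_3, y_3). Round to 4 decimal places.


Gradient descent on f(x,y) = 8*x^2 + 3*y^2.
Starting point: (3.3764, -2.8532), alpha = 0.1
Step 1: grad_x = 2*8*3.3764 = 54.0224, grad_y = 2*3*-2.8532 = -17.1192
  x_1 = 3.3764 - 0.1*54.0224 = -2.0258
  y_1 = -2.8532 - 0.1*-17.1192 = -1.1413
Step 2: grad_x = 2*8*-2.0258 = -32.4134, grad_y = 2*3*-1.1413 = -6.8477
  x_2 = -2.0258 - 0.1*-32.4134 = 1.2155
  y_2 = -1.1413 - 0.1*-6.8477 = -0.4565
Step 3: grad_x = 2*8*1.2155 = 19.4481, grad_y = 2*3*-0.4565 = -2.7391
  x_3 = 1.2155 - 0.1*19.4481 = -0.7293
  y_3 = -0.4565 - 0.1*-2.7391 = -0.1826
f(-0.7293, -0.1826) = 8*(-0.7293)^2 + 3*(-0.1826)^2 = 4.3551


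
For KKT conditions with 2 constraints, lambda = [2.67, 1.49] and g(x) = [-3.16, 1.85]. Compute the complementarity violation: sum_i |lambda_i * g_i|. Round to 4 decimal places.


KKT complementary slackness check:
lambda_1 * g_1 = 2.67 * -3.16 = -8.4372
lambda_2 * g_2 = 1.49 * 1.85 = 2.7565
Total violation = 8.4372 + 2.7565 = 11.1937


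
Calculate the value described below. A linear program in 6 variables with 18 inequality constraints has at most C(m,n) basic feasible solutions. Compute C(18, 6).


Each vertex corresponds to some choice of n active constraints out of m, so the number of vertices is at most C(m, n) = m! / (n!(m-n)!).
m = 18, n = 6
Numerator: 18 * 17 * 16 * 15 * 14 * 13
Denominator: 6! = 720
C(18, 6) = 18564


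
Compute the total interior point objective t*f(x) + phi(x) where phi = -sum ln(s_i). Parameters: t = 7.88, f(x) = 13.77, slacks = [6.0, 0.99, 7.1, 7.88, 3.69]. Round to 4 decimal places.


Step 1: Compute log-barrier.
ln values: [1.7918, -0.0101, 1.9601, 2.0643, 1.3056]
phi = -(1.7918 - 0.0101 + 1.9601 + 2.0643 + 1.3056) = -7.1118
Step 2: Compute augmented objective.
t*f(x) = 7.88*13.77 = 108.5076
Total = 108.5076 - 7.1118 = 101.3958


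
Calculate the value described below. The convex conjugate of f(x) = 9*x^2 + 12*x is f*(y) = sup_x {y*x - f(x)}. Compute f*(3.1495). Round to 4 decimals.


f*(y) = sup_x {y*x - a*x^2 - b*x} = sup_x {(y-b)*x - a*x^2}
FOC: (y - b) - 2a*x = 0 => x* = (y - b)/(2a)
x* = (3.1495 - 12)/(2*9) = -0.4917
f*(3.1495) = (y-b)^2/(4a) = (3.1495 - 12)^2/(4*9)
= 78.3314/36 = 2.1759


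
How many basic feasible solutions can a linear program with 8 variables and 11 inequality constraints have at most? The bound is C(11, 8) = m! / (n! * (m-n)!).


Each vertex corresponds to some choice of n active constraints out of m, so the number of vertices is at most C(m, n) = m! / (n!(m-n)!).
m = 11, n = 8
Numerator: 11 * 10 * 9 * 8 * 7 * 6 * 5 * 4
Denominator: 8! = 40320
C(11, 8) = 165


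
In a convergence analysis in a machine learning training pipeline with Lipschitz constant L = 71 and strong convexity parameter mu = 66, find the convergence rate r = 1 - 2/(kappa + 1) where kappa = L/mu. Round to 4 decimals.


Step 1: Compute the condition number.
kappa = L/mu = 71/66 = 1.0758
Step 2: Compute the convergence rate.
r = 1 - 2/(kappa + 1) = 1 - 2*mu/(L + mu) = (L - mu)/(L + mu) = 5/137 = 0.0365


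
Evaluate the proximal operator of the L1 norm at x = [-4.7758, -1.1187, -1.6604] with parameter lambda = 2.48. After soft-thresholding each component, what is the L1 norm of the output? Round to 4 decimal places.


Soft-thresholding with lambda = 2.48:
prox(-4.7758) = sign(-4.7758)*max(|-4.7758| - 2.48, 0) = -2.2958
prox(-1.1187) = sign(-1.1187)*max(|-1.1187| - 2.48, 0) = 0.0
prox(-1.6604) = sign(-1.6604)*max(|-1.6604| - 2.48, 0) = 0.0
prox(x) = [-2.2958, 0.0, 0.0]
||prox(x)||_1 = 2.2958 + 0.0 + 0.0 = 2.2958


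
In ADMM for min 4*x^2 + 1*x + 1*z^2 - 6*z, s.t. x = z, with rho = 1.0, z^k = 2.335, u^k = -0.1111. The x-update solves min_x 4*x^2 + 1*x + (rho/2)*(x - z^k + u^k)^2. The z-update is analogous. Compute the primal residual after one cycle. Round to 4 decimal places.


ADMM iteration with rho = 1.0, z^k = 2.335, u^k = -0.1111
Step 1: x-update.
Minimize 4*x^2 + 1*x + (1.0/2)*(x - 2.335 - 0.1111)^2
FOC: (2*4 + 1.0)*x = -1 + 1.0*(2.335 + 0.1111)
x^{k+1} = 0.1607
Step 2: z-update.
Minimize 1*z^2 - 6*z + (1.0/2)*(0.1607 - z - 0.1111)^2
FOC: (2*1 + 1.0)*z = 6 + 1.0*(0.1607 - 0.1111)
z^{k+1} = 2.0165
Step 3: u-update.
u^{k+1} = -0.1111 + 0.1607 - 2.0165 = -1.9669
Step 4: Primal residual = |0.1607 - 2.0165| = 1.8558


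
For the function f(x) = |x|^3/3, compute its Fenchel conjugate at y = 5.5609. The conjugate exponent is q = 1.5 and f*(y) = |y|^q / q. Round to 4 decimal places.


The conjugate exponent q satisfies 1/p + 1/q = 1.
p = 3, so q = 3/(3 - 1) = 1.5
|y|^q = 5.5609^1.5 = 13.1135
f*(5.5609) = 13.1135 / 1.5 = 8.7423


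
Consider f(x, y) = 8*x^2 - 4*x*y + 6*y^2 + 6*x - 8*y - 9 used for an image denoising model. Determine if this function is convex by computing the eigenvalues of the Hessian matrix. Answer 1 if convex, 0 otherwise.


The Hessian of f(x,y) = 8*x^2 - 4*x*y + 6*y^2 + 6*x - 8*y - 9 is:
H = [[16, -4], [-4, 12]]
Trace = 16 + 12 = 28
Determinant = 16*12 - (-4)^2 = 176
Discriminant = (28)^2 - 4*176 = 80.0
Eigenvalues: lambda_1 = 9.5279, lambda_2 = 18.4721
The function is convex.

1


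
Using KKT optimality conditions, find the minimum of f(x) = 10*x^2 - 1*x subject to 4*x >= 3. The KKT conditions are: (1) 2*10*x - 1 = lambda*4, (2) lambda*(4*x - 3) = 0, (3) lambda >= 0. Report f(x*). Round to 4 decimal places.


Step 1: Try lambda = 0 (constraint inactive).
x_unc = 1/(2*10) = 0.05
Check: 4*0.05 = 0.2 < 3 -- violated!
Step 2: Constraint must be active: 4*x = 3
x* = 3/4 = 0.75
lambda = (2*10*0.75 - 1)/4 = 3.5
Step 3: Compute optimal value.
f(x*) = 10*0.75^2 - 1*0.75 = 4.875


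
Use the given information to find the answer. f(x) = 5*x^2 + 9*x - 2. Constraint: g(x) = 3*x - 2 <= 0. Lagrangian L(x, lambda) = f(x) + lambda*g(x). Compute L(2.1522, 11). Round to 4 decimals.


Step 1: Evaluate f(x).
f(2.1522) = 5*2.1522^2 + 9*2.1522 - 2 = 40.5296
Step 2: Evaluate g(x).
g(2.1522) = 3*2.1522 - 2 = 4.4566
Step 3: Compute Lagrangian.
L = 40.5296 + 11*4.4566 = 89.5522


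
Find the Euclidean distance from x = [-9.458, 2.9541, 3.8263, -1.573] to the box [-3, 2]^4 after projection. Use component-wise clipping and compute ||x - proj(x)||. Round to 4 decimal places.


Project each component onto [-3, 2].
clip(-9.458) = -3.0, clip(2.9541) = 2.0, clip(3.8263) = 2.0, clip(-1.573) = -1.573
Projection = [-3.0, 2.0, 2.0, -1.573]
Squared diffs: [41.7058, 0.9103, 3.3354, 0.0]
Distance = sqrt(45.9515) = 6.7787


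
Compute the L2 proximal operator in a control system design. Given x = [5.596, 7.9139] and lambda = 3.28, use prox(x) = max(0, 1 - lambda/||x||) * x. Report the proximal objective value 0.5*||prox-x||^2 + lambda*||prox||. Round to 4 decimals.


Step 1: Compute ||x||.
||x|| = 9.6925
Step 2: Compute scaling factor.
scale = max(0, 1 - 3.28/9.6925) = 0.6616
Step 3: prox(x) = [3.7023, 5.2358]
||prox(x)|| = 6.4125
Step 4: Proximal objective.
0.5*||prox-x||^2 = 5.3792
lambda*||prox|| = 21.033
Total = 26.4123


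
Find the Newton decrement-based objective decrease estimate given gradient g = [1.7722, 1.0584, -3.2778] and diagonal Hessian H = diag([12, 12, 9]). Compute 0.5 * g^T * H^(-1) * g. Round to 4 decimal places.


Step 1: H is diagonal, so H^(-1) * g = [0.1477, 0.0882, -0.3642].
Step 2: g^T H^(-1) g = sum_i g_i^2 / H_ii
  = (1.7722)^2/12 + (1.0584)^2/12 + (-3.2778)^2/9
  = 0.2617 + 0.0934 + 1.1938 = 1.5489
Step 3: Objective decrease = 0.5 * g^T H^(-1) g = 0.7744


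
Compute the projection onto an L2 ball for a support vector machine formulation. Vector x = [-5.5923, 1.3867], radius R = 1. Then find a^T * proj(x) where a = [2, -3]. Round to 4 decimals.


Step 1: Compute ||x|| (intermediates to 6 decimals).
||x|| = sqrt((-5.5923)^2 + 1.3867^2) = 5.761663
Step 2: Project.
Since ||x|| > R, scale = R/||x|| = 1/5.761663 = 0.173561, proj(x) = scale * x
proj(x) = [-0.970605, 0.240677]
Step 3: Dot product.
a^T * proj(x) = 2*(-0.970605) - 3*0.240677 = -2.6632


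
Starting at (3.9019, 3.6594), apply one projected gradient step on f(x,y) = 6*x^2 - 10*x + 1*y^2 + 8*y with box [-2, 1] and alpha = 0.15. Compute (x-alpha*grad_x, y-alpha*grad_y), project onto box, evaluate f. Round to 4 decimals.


Step 1: Compute gradient at (3.9019, 3.6594).
grad_x = 2*6*3.9019 - 10 = 36.8228
grad_y = 2*1*3.6594 + 8 = 15.3188
Step 2: Gradient step.
x_raw = 3.9019 - 0.15*36.8228 = -1.6215
y_raw = 3.6594 - 0.15*15.3188 = 1.3616
Step 3: Project onto [-2, 1].
x_proj = clip(-1.6215) = -1.6215
y_proj = clip(1.3616) = 1.0
Step 4: Evaluate f.
f(-1.6215, 1.0) = 40.9912


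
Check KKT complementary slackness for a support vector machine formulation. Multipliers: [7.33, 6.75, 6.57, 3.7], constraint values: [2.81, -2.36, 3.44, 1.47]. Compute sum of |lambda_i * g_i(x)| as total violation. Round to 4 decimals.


KKT complementary slackness check:
lambda_1 * g_1 = 7.33 * 2.81 = 20.5973
lambda_2 * g_2 = 6.75 * -2.36 = -15.93
lambda_3 * g_3 = 6.57 * 3.44 = 22.6008
lambda_4 * g_4 = 3.7 * 1.47 = 5.439
Total violation = 20.5973 + 15.93 + 22.6008 + 5.439 = 64.5671


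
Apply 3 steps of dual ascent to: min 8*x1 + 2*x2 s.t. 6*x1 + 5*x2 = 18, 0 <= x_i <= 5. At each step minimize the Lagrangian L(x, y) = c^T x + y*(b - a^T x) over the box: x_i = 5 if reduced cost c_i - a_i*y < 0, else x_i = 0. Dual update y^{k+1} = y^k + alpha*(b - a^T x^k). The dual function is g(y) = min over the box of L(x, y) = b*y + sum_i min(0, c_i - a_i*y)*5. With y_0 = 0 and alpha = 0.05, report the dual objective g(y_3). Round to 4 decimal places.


Dual ascent for LP: min 8*x1 + 2*x2, 6*x1 + 5*x2 = 18, 0 <= x_i <= 5
Step 1: y^k = 0.0, reduced costs: (8.0, 2.0)
  x^k = (0.0, 0.0), subgradient = b - a^T x = 18.0
  y^{k+1} = 0.0 + 0.05*18.0 = 0.9
Step 2: y^k = 0.9, reduced costs: (2.6, -2.5)
  x^k = (0.0, 5.0), subgradient = b - a^T x = -7.0
  y^{k+1} = 0.9 + 0.05*-7.0 = 0.55
Step 3: y^k = 0.55, reduced costs: (4.7, -0.75)
  x^k = (0.0, 5.0), subgradient = b - a^T x = -7.0
  y^{k+1} = 0.55 + 0.05*-7.0 = 0.2
Dual objective at y_3 = 0.2: reduced costs (6.8, 1.0), box minimizer x = (0.0, 0.0)
g(y_3) = b*y + (c1 - a1*y)*x1 + (c2 - a2*y)*x2 = 18*0.2 + 6.8*0.0 + 1.0*0.0 = 3.6 + 0.0 + 0.0 = 3.6


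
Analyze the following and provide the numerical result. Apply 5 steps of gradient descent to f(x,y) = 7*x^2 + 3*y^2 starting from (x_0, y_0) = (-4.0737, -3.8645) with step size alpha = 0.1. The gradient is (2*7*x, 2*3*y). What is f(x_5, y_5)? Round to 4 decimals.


Gradient descent on f(x,y) = 7*x^2 + 3*y^2.
Starting point: (-4.0737, -3.8645), alpha = 0.1
Step 1: grad_x = 2*7*-4.0737 = -57.0318, grad_y = 2*3*-3.8645 = -23.187
  x_1 = -4.0737 - 0.1*-57.0318 = 1.6295
  y_1 = -3.8645 - 0.1*-23.187 = -1.5458
Step 2: grad_x = 2*7*1.6295 = 22.8127, grad_y = 2*3*-1.5458 = -9.2748
  x_2 = 1.6295 - 0.1*22.8127 = -0.6518
  y_2 = -1.5458 - 0.1*-9.2748 = -0.6183
Step 3: grad_x = 2*7*-0.6518 = -9.1251, grad_y = 2*3*-0.6183 = -3.7099
  x_3 = -0.6518 - 0.1*-9.1251 = 0.2607
  y_3 = -0.6183 - 0.1*-3.7099 = -0.2473
Step 4: grad_x = 2*7*0.2607 = 3.65, grad_y = 2*3*-0.2473 = -1.484
  x_4 = 0.2607 - 0.1*3.65 = -0.1043
  y_4 = -0.2473 - 0.1*-1.484 = -0.0989
Step 5: grad_x = 2*7*-0.1043 = -1.46, grad_y = 2*3*-0.0989 = -0.5936
  x_5 = -0.1043 - 0.1*-1.46 = 0.0417
  y_5 = -0.0989 - 0.1*-0.5936 = -0.0396
f(0.0417, -0.0396) = 7*0.0417^2 + 3*(-0.0396)^2 = 0.0169


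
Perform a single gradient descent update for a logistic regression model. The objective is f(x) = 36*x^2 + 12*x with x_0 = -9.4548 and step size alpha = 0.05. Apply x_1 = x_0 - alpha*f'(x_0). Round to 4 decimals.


We compute the gradient at x_0 and apply the update.
f'(x) = 72*x + 12
f'(-9.4548) = 72*-9.4548 + 12 = -668.7456
x_1 = -9.4548 - 0.05*-668.7456 = 23.9825


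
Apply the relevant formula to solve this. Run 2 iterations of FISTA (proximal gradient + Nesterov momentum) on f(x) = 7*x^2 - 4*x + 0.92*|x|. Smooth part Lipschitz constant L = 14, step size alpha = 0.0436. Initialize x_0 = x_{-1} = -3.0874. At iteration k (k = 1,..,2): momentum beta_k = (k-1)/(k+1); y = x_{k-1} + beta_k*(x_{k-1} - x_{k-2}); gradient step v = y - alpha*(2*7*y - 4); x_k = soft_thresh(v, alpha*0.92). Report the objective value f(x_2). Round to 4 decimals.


FISTA on f(x) = 7*x^2 - 4*x + 0.92*|x|
L = 14, alpha = 0.0436
Iteration 1: beta = 0.0, y = -3.0874 + 0.0*(-3.0874 + 3.0874) = -3.0874
  grad(y) = -47.2236, v = y - alpha*grad = -1.0285
  prox(v) = soft_thresh(-1.0285, 0.0401) = -0.9883
Iteration 2: beta = 0.3333, y = -0.9883 + 0.3333*(-0.9883 + 3.0874) = -0.2887
  grad(y) = -8.0411, v = y - alpha*grad = 0.0619
  prox(v) = soft_thresh(0.0619, 0.0401) = 0.0218
f(x_2) = 7*0.0218^2 - 4*0.0218 + 0.92*|0.0218| = -0.0639


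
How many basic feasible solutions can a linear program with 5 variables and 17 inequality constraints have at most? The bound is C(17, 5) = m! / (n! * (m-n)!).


Each vertex corresponds to some choice of n active constraints out of m, so the number of vertices is at most C(m, n) = m! / (n!(m-n)!).
m = 17, n = 5
Numerator: 17 * 16 * 15 * 14 * 13
Denominator: 5! = 120
C(17, 5) = 6188


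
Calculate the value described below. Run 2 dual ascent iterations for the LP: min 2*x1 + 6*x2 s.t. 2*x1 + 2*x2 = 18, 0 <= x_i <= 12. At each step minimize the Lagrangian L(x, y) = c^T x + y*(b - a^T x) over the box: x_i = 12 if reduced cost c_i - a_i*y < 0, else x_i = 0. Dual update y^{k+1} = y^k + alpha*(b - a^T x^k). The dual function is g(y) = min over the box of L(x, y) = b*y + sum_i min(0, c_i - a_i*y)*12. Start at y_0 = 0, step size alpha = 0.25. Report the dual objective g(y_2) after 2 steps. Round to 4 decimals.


Dual ascent for LP: min 2*x1 + 6*x2, 2*x1 + 2*x2 = 18, 0 <= x_i <= 12
Step 1: y^k = 0.0, reduced costs: (2.0, 6.0)
  x^k = (0.0, 0.0), subgradient = b - a^T x = 18.0
  y^{k+1} = 0.0 + 0.25*18.0 = 4.5
Step 2: y^k = 4.5, reduced costs: (-7.0, -3.0)
  x^k = (12.0, 12.0), subgradient = b - a^T x = -30.0
  y^{k+1} = 4.5 + 0.25*-30.0 = -3.0
Dual objective at y_2 = -3.0: reduced costs (8.0, 12.0), box minimizer x = (0.0, 0.0)
g(y_2) = b*y + (c1 - a1*y)*x1 + (c2 - a2*y)*x2 = 18*(-3.0) + 8.0*0.0 + 12.0*0.0 = -54.0 + 0.0 + 0.0 = -54.0


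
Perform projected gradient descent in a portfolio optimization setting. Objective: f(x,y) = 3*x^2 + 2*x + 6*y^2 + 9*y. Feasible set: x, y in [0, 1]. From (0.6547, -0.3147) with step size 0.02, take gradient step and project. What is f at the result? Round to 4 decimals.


Step 1: Compute gradient at (0.6547, -0.3147).
grad_x = 2*3*0.6547 + 2 = 5.9282
grad_y = 2*6*-0.3147 + 9 = 5.2236
Step 2: Gradient step.
x_raw = 0.6547 - 0.02*5.9282 = 0.5361
y_raw = -0.3147 - 0.02*5.2236 = -0.4192
Step 3: Project onto [0, 1].
x_proj = clip(0.5361) = 0.5361
y_proj = clip(-0.4192) = 0.0
Step 4: Evaluate f.
f(0.5361, 0.0) = 1.9346


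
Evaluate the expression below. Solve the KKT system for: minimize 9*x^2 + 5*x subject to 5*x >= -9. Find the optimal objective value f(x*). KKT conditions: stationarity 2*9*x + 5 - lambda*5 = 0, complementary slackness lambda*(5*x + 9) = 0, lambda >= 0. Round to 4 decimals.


Step 1: Try lambda = 0 (constraint inactive).
Stationarity: 2*9*x + 5 = 0
x* = -5/(2*9) = -5/18 = -0.2778 (rounded; the exact value -5/18 is used below)
Check constraint: 5*-0.2778 = -1.389 >= -9 -- satisfied.
Step 2: Compute optimal value.
f(x*) = 9*(-5/18)^2 + 5*(-5/18) = -0.6944


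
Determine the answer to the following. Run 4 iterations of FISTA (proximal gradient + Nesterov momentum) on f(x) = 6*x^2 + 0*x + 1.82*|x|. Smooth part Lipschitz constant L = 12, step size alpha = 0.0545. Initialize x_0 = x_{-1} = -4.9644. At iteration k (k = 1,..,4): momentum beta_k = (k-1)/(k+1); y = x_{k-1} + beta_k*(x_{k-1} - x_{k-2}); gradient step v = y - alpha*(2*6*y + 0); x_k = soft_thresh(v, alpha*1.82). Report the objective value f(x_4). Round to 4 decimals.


FISTA on f(x) = 6*x^2 + 0*x + 1.82*|x|
L = 12, alpha = 0.0545
Iteration 1: beta = 0.0, y = -4.9644 + 0.0*(-4.9644 + 4.9644) = -4.9644
  grad(y) = -59.5728, v = y - alpha*grad = -1.7177
  prox(v) = soft_thresh(-1.7177, 0.0992) = -1.6185
Iteration 2: beta = 0.3333, y = -1.6185 + 0.3333*(-1.6185 + 4.9644) = -0.5032
  grad(y) = -6.0383, v = y - alpha*grad = -0.1741
  prox(v) = soft_thresh(-0.1741, 0.0992) = -0.0749
Iteration 3: beta = 0.5, y = -0.0749 + 0.5*(-0.0749 + 1.6185) = 0.6969
  grad(y) = 8.3625, v = y - alpha*grad = 0.2411
  prox(v) = soft_thresh(0.2411, 0.0992) = 0.1419
Iteration 4: beta = 0.6, y = 0.1419 + 0.6*(0.1419 + 0.0749) = 0.272
  grad(y) = 3.2644, v = y - alpha*grad = 0.0941
  prox(v) = soft_thresh(0.0941, 0.0992) = 0.0
f(x_4) = 6*0.0^2 + 0*0.0 + 1.82*|0.0| = 0.0


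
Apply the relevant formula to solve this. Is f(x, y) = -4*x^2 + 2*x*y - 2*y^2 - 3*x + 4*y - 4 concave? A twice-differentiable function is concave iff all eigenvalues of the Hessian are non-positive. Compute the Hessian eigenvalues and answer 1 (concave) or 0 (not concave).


The Hessian of f(x,y) = -4*x^2 + 2*x*y - 2*y^2 - 3*x + 4*y - 4 is:
H = [[-8, 2], [2, -4]]
Trace = -8 - 4 = -12
Determinant = -8*-4 - (2)^2 = 28
Discriminant = (-12)^2 - 4*28 = 32.0
Eigenvalues: lambda_1 = -8.8284, lambda_2 = -3.1716
The function is concave.

1


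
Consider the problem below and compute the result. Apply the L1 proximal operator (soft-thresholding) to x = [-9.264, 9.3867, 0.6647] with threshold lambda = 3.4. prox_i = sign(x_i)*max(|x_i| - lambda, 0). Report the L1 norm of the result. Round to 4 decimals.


Soft-thresholding with lambda = 3.4:
prox(-9.264) = sign(-9.264)*max(|-9.264| - 3.4, 0) = -5.864
prox(9.3867) = sign(9.3867)*max(|9.3867| - 3.4, 0) = 5.9867
prox(0.6647) = sign(0.6647)*max(|0.6647| - 3.4, 0) = 0.0
prox(x) = [-5.864, 5.9867, 0.0]
||prox(x)||_1 = 5.864 + 5.9867 + 0.0 = 11.8507


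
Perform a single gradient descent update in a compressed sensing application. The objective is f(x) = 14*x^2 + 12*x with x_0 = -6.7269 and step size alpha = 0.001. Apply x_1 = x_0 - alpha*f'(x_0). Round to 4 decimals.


We compute the gradient at x_0 and apply the update.
f'(x) = 28*x + 12
f'(-6.7269) = 28*-6.7269 + 12 = -176.3532
x_1 = -6.7269 - 0.001*-176.3532 = -6.5505


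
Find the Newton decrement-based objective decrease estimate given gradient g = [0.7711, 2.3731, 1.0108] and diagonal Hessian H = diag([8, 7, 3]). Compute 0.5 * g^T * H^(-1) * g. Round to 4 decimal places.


Step 1: H is diagonal, so H^(-1) * g = [0.0964, 0.339, 0.3369].
Step 2: g^T H^(-1) g = sum_i g_i^2 / H_ii
  = (0.7711)^2/8 + (2.3731)^2/7 + (1.0108)^2/3
  = 0.0743 + 0.8045 + 0.3406 = 1.2194
Step 3: Objective decrease = 0.5 * g^T H^(-1) g = 0.6097


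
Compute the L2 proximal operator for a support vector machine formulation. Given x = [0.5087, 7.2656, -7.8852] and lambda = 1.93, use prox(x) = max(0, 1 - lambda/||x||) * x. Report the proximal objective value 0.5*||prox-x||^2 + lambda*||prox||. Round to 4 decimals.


Step 1: Compute ||x||.
||x|| = 10.7342
Step 2: Compute scaling factor.
scale = max(0, 1 - 1.93/10.7342) = 0.8202
Step 3: prox(x) = [0.4172, 5.9593, -6.4675]
||prox(x)|| = 8.8042
Step 4: Proximal objective.
0.5*||prox-x||^2 = 1.8625
lambda*||prox|| = 16.9921
Total = 18.8547


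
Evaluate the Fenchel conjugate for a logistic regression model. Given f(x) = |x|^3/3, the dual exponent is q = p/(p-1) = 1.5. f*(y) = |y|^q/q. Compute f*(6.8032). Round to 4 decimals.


The conjugate exponent q satisfies 1/p + 1/q = 1.
p = 3, so q = 3/(3 - 1) = 1.5
|y|^q = 6.8032^1.5 = 17.7447
f*(6.8032) = 17.7447 / 1.5 = 11.8298


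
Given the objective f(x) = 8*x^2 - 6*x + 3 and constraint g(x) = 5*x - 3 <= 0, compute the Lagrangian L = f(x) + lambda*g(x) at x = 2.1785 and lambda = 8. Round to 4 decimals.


Step 1: Evaluate f(x).
f(2.1785) = 8*2.1785^2 - 6*2.1785 + 3 = 27.8959
Step 2: Evaluate g(x).
g(2.1785) = 5*2.1785 - 3 = 7.8925
Step 3: Compute Lagrangian.
L = 27.8959 + 8*7.8925 = 91.0359


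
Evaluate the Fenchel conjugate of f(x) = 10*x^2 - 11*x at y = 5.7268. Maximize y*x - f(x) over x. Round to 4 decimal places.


f*(y) = sup_x {y*x - a*x^2 - b*x} = sup_x {(y-b)*x - a*x^2}
FOC: (y - b) - 2a*x = 0 => x* = (y - b)/(2a)
x* = (5.7268 + 11)/(2*10) = 0.8363
f*(5.7268) = (y-b)^2/(4a) = (5.7268 + 11)^2/(4*10)
= 279.7858/40 = 6.9946


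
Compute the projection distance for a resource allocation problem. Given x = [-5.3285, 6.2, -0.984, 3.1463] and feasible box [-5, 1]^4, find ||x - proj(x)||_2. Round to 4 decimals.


Project each component onto [-5, 1].
clip(-5.3285) = -5.0, clip(6.2) = 1.0, clip(-0.984) = -0.984, clip(3.1463) = 1.0
Projection = [-5.0, 1.0, -0.984, 1.0]
Squared diffs: [0.1079, 27.04, 0.0, 4.6066]
Distance = sqrt(31.7545) = 5.6351


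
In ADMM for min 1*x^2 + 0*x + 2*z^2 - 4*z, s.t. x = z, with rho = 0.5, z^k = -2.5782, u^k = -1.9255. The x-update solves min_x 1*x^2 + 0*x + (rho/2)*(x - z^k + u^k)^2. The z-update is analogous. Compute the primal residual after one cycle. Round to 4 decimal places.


ADMM iteration with rho = 0.5, z^k = -2.5782, u^k = -1.9255
Step 1: x-update.
Minimize 1*x^2 + 0*x + (0.5/2)*(x + 2.5782 - 1.9255)^2
FOC: (2*1 + 0.5)*x = 0 + 0.5*(-2.5782 + 1.9255)
x^{k+1} = -0.1305
Step 2: z-update.
Minimize 2*z^2 - 4*z + (0.5/2)*(-0.1305 - z - 1.9255)^2
FOC: (2*2 + 0.5)*z = 4 + 0.5*(-0.1305 - 1.9255)
z^{k+1} = 0.6604
Step 3: u-update.
u^{k+1} = -1.9255 - 0.1305 - 0.6604 = -2.7165
Step 4: Primal residual = |-0.1305 - 0.6604| = 0.791


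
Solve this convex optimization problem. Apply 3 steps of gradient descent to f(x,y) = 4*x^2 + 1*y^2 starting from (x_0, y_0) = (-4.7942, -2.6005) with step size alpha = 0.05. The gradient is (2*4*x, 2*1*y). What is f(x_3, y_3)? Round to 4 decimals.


Gradient descent on f(x,y) = 4*x^2 + 1*y^2.
Starting point: (-4.7942, -2.6005), alpha = 0.05
Step 1: grad_x = 2*4*-4.7942 = -38.3536, grad_y = 2*1*-2.6005 = -5.201
  x_1 = -4.7942 - 0.05*-38.3536 = -2.8765
  y_1 = -2.6005 - 0.05*-5.201 = -2.3405
Step 2: grad_x = 2*4*-2.8765 = -23.0122, grad_y = 2*1*-2.3405 = -4.6809
  x_2 = -2.8765 - 0.05*-23.0122 = -1.7259
  y_2 = -2.3405 - 0.05*-4.6809 = -2.1064
Step 3: grad_x = 2*4*-1.7259 = -13.8073, grad_y = 2*1*-2.1064 = -4.2128
  x_3 = -1.7259 - 0.05*-13.8073 = -1.0355
  y_3 = -2.1064 - 0.05*-4.2128 = -1.8958
f(-1.0355, -1.8958) = 4*(-1.0355)^2 + 1*(-1.8958)^2 = 7.8834


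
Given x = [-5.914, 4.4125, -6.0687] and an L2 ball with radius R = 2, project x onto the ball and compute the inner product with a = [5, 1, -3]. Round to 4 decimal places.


Step 1: Compute ||x|| (intermediates to 6 decimals).
||x|| = sqrt((-5.914)^2 + 4.4125^2 + (-6.0687)^2) = 9.553778
Step 2: Project.
Since ||x|| > R, scale = R/||x|| = 2/9.553778 = 0.209341, proj(x) = scale * x
proj(x) = [-1.238043, 0.923717, -1.270428]
Step 3: Dot product.
a^T * proj(x) = 5*(-1.238043) + 1*0.923717 - 3*(-1.270428) = -1.4552


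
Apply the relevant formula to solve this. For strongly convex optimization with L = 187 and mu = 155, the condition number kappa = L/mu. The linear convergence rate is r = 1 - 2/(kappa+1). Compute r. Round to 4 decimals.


Step 1: Compute the condition number.
kappa = L/mu = 187/155 = 1.2065
Step 2: Compute the convergence rate.
r = 1 - 2/(kappa + 1) = 1 - 2*mu/(L + mu) = (L - mu)/(L + mu) = 32/342 = 0.0936


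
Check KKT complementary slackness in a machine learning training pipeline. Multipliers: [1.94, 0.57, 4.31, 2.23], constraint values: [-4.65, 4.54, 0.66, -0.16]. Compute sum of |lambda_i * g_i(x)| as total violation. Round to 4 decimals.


KKT complementary slackness check:
lambda_1 * g_1 = 1.94 * -4.65 = -9.021
lambda_2 * g_2 = 0.57 * 4.54 = 2.5878
lambda_3 * g_3 = 4.31 * 0.66 = 2.8446
lambda_4 * g_4 = 2.23 * -0.16 = -0.3568
Total violation = 9.021 + 2.5878 + 2.8446 + 0.3568 = 14.8102


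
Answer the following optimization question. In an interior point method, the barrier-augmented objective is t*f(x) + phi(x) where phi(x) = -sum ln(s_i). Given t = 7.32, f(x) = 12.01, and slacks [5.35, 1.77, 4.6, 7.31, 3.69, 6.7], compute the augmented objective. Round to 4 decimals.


Step 1: Compute log-barrier.
ln values: [1.6771, 0.571, 1.5261, 1.9892, 1.3056, 1.9021]
phi = -(1.6771 + 0.571 + 1.5261 + 1.9892 + 1.3056 + 1.9021) = -8.9711
Step 2: Compute augmented objective.
t*f(x) = 7.32*12.01 = 87.9132
Total = 87.9132 - 8.9711 = 78.9421


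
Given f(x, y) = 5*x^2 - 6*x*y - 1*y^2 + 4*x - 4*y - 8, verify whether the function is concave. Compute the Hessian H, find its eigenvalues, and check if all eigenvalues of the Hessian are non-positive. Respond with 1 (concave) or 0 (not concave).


The Hessian of f(x,y) = 5*x^2 - 6*x*y - 1*y^2 + 4*x - 4*y - 8 is:
H = [[10, -6], [-6, -2]]
Trace = 10 - 2 = 8
Determinant = 10*-2 - (-6)^2 = -56
Discriminant = (8)^2 - 4*-56 = 288.0
Eigenvalues: lambda_1 = -4.4853, lambda_2 = 12.4853
The function is not concave.

0


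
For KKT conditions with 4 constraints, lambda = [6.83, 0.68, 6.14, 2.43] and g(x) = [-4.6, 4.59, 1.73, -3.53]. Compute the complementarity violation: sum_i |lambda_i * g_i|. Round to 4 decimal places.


KKT complementary slackness check:
lambda_1 * g_1 = 6.83 * -4.6 = -31.418
lambda_2 * g_2 = 0.68 * 4.59 = 3.1212
lambda_3 * g_3 = 6.14 * 1.73 = 10.6222
lambda_4 * g_4 = 2.43 * -3.53 = -8.5779
Total violation = 31.418 + 3.1212 + 10.6222 + 8.5779 = 53.7393


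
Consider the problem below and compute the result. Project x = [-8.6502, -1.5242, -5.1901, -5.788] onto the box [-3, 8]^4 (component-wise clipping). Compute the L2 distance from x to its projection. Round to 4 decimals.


Project each component onto [-3, 8].
clip(-8.6502) = -3.0, clip(-1.5242) = -1.5242, clip(-5.1901) = -3.0, clip(-5.788) = -3.0
Projection = [-3.0, -1.5242, -3.0, -3.0]
Squared diffs: [31.9248, 0.0, 4.7965, 7.7729]
Distance = sqrt(44.4942) = 6.6704


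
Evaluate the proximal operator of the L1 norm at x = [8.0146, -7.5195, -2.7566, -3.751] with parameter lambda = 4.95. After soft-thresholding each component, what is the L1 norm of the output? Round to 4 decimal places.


Soft-thresholding with lambda = 4.95:
prox(8.0146) = sign(8.0146)*max(|8.0146| - 4.95, 0) = 3.0646
prox(-7.5195) = sign(-7.5195)*max(|-7.5195| - 4.95, 0) = -2.5695
prox(-2.7566) = sign(-2.7566)*max(|-2.7566| - 4.95, 0) = 0.0
prox(-3.751) = sign(-3.751)*max(|-3.751| - 4.95, 0) = 0.0
prox(x) = [3.0646, -2.5695, 0.0, 0.0]
||prox(x)||_1 = 3.0646 + 2.5695 + 0.0 + 0.0 = 5.6341


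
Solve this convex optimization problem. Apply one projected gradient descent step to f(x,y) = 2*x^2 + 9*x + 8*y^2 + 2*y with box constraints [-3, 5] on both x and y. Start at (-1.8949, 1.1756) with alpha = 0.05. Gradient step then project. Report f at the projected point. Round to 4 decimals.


Step 1: Compute gradient at (-1.8949, 1.1756).
grad_x = 2*2*-1.8949 + 9 = 1.4204
grad_y = 2*8*1.1756 + 2 = 20.8096
Step 2: Gradient step.
x_raw = -1.8949 - 0.05*1.4204 = -1.9659
y_raw = 1.1756 - 0.05*20.8096 = 0.1351
Step 3: Project onto [-3, 5].
x_proj = clip(-1.9659) = -1.9659
y_proj = clip(0.1351) = 0.1351
Step 4: Evaluate f.
f(-1.9659, 0.1351) = -9.5473


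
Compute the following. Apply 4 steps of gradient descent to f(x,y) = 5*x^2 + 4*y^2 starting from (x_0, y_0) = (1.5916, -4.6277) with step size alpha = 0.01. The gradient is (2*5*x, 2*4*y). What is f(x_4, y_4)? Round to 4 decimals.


Gradient descent on f(x,y) = 5*x^2 + 4*y^2.
Starting point: (1.5916, -4.6277), alpha = 0.01
Step 1: grad_x = 2*5*1.5916 = 15.916, grad_y = 2*4*-4.6277 = -37.0216
  x_1 = 1.5916 - 0.01*15.916 = 1.4324
  y_1 = -4.6277 - 0.01*-37.0216 = -4.2575
Step 2: grad_x = 2*5*1.4324 = 14.3244, grad_y = 2*4*-4.2575 = -34.0599
  x_2 = 1.4324 - 0.01*14.3244 = 1.2892
  y_2 = -4.2575 - 0.01*-34.0599 = -3.9169
Step 3: grad_x = 2*5*1.2892 = 12.892, grad_y = 2*4*-3.9169 = -31.3351
  x_3 = 1.2892 - 0.01*12.892 = 1.1603
  y_3 = -3.9169 - 0.01*-31.3351 = -3.6035
Step 4: grad_x = 2*5*1.1603 = 11.6028, grad_y = 2*4*-3.6035 = -28.8283
  x_4 = 1.1603 - 0.01*11.6028 = 1.0442
  y_4 = -3.6035 - 0.01*-28.8283 = -3.3153
f(1.0442, -3.3153) = 5*1.0442^2 + 4*(-3.3153)^2 = 49.4159
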